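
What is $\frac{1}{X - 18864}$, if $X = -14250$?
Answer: $- \frac{1}{33114} \approx -3.0199 \cdot 10^{-5}$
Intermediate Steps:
$\frac{1}{X - 18864} = \frac{1}{-14250 - 18864} = \frac{1}{-33114} = - \frac{1}{33114}$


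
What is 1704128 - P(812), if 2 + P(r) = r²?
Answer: 1044786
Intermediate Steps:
P(r) = -2 + r²
1704128 - P(812) = 1704128 - (-2 + 812²) = 1704128 - (-2 + 659344) = 1704128 - 1*659342 = 1704128 - 659342 = 1044786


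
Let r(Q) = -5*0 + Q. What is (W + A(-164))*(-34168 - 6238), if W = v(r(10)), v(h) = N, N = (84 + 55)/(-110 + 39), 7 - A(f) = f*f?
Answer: 77145478748/71 ≈ 1.0866e+9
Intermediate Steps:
A(f) = 7 - f² (A(f) = 7 - f*f = 7 - f²)
N = -139/71 (N = 139/(-71) = 139*(-1/71) = -139/71 ≈ -1.9577)
r(Q) = Q (r(Q) = 0 + Q = Q)
v(h) = -139/71
W = -139/71 ≈ -1.9577
(W + A(-164))*(-34168 - 6238) = (-139/71 + (7 - 1*(-164)²))*(-34168 - 6238) = (-139/71 + (7 - 1*26896))*(-40406) = (-139/71 + (7 - 26896))*(-40406) = (-139/71 - 26889)*(-40406) = -1909258/71*(-40406) = 77145478748/71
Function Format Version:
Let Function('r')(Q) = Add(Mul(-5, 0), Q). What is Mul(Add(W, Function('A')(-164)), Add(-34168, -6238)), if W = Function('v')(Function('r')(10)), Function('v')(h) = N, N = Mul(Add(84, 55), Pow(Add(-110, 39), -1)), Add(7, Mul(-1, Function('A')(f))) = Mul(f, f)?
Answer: Rational(77145478748, 71) ≈ 1.0866e+9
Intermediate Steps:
Function('A')(f) = Add(7, Mul(-1, Pow(f, 2))) (Function('A')(f) = Add(7, Mul(-1, Mul(f, f))) = Add(7, Mul(-1, Pow(f, 2))))
N = Rational(-139, 71) (N = Mul(139, Pow(-71, -1)) = Mul(139, Rational(-1, 71)) = Rational(-139, 71) ≈ -1.9577)
Function('r')(Q) = Q (Function('r')(Q) = Add(0, Q) = Q)
Function('v')(h) = Rational(-139, 71)
W = Rational(-139, 71) ≈ -1.9577
Mul(Add(W, Function('A')(-164)), Add(-34168, -6238)) = Mul(Add(Rational(-139, 71), Add(7, Mul(-1, Pow(-164, 2)))), Add(-34168, -6238)) = Mul(Add(Rational(-139, 71), Add(7, Mul(-1, 26896))), -40406) = Mul(Add(Rational(-139, 71), Add(7, -26896)), -40406) = Mul(Add(Rational(-139, 71), -26889), -40406) = Mul(Rational(-1909258, 71), -40406) = Rational(77145478748, 71)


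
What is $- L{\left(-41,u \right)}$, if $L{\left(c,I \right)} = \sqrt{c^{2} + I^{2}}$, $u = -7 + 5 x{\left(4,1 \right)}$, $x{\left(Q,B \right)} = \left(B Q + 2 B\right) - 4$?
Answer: $- 13 \sqrt{10} \approx -41.11$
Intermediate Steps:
$x{\left(Q,B \right)} = -4 + 2 B + B Q$ ($x{\left(Q,B \right)} = \left(2 B + B Q\right) - 4 = -4 + 2 B + B Q$)
$u = 3$ ($u = -7 + 5 \left(-4 + 2 \cdot 1 + 1 \cdot 4\right) = -7 + 5 \left(-4 + 2 + 4\right) = -7 + 5 \cdot 2 = -7 + 10 = 3$)
$L{\left(c,I \right)} = \sqrt{I^{2} + c^{2}}$
$- L{\left(-41,u \right)} = - \sqrt{3^{2} + \left(-41\right)^{2}} = - \sqrt{9 + 1681} = - \sqrt{1690} = - 13 \sqrt{10}$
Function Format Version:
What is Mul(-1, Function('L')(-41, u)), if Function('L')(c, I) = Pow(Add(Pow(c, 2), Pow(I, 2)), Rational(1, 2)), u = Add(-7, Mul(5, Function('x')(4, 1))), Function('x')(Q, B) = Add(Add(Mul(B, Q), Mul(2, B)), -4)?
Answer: Mul(-13, Pow(10, Rational(1, 2))) ≈ -41.110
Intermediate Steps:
Function('x')(Q, B) = Add(-4, Mul(2, B), Mul(B, Q)) (Function('x')(Q, B) = Add(Add(Mul(2, B), Mul(B, Q)), -4) = Add(-4, Mul(2, B), Mul(B, Q)))
u = 3 (u = Add(-7, Mul(5, Add(-4, Mul(2, 1), Mul(1, 4)))) = Add(-7, Mul(5, Add(-4, 2, 4))) = Add(-7, Mul(5, 2)) = Add(-7, 10) = 3)
Function('L')(c, I) = Pow(Add(Pow(I, 2), Pow(c, 2)), Rational(1, 2))
Mul(-1, Function('L')(-41, u)) = Mul(-1, Pow(Add(Pow(3, 2), Pow(-41, 2)), Rational(1, 2))) = Mul(-1, Pow(Add(9, 1681), Rational(1, 2))) = Mul(-1, Pow(1690, Rational(1, 2))) = Mul(-1, Mul(13, Pow(10, Rational(1, 2)))) = Mul(-13, Pow(10, Rational(1, 2)))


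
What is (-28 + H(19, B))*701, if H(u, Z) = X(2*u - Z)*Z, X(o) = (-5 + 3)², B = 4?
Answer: -8412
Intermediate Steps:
X(o) = 4 (X(o) = (-2)² = 4)
H(u, Z) = 4*Z
(-28 + H(19, B))*701 = (-28 + 4*4)*701 = (-28 + 16)*701 = -12*701 = -8412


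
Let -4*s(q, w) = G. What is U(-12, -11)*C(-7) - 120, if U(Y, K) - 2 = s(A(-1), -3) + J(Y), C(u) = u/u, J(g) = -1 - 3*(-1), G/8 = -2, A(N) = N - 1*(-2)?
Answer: -112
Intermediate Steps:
A(N) = 2 + N (A(N) = N + 2 = 2 + N)
G = -16 (G = 8*(-2) = -16)
s(q, w) = 4 (s(q, w) = -¼*(-16) = 4)
J(g) = 2 (J(g) = -1 + 3 = 2)
C(u) = 1
U(Y, K) = 8 (U(Y, K) = 2 + (4 + 2) = 2 + 6 = 8)
U(-12, -11)*C(-7) - 120 = 8*1 - 120 = 8 - 120 = -112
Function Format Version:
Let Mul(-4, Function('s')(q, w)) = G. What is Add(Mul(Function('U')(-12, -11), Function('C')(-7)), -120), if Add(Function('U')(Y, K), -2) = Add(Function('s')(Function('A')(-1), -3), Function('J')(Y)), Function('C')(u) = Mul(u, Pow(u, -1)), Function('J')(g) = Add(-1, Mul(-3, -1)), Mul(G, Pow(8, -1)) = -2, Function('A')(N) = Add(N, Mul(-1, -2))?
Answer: -112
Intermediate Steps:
Function('A')(N) = Add(2, N) (Function('A')(N) = Add(N, 2) = Add(2, N))
G = -16 (G = Mul(8, -2) = -16)
Function('s')(q, w) = 4 (Function('s')(q, w) = Mul(Rational(-1, 4), -16) = 4)
Function('J')(g) = 2 (Function('J')(g) = Add(-1, 3) = 2)
Function('C')(u) = 1
Function('U')(Y, K) = 8 (Function('U')(Y, K) = Add(2, Add(4, 2)) = Add(2, 6) = 8)
Add(Mul(Function('U')(-12, -11), Function('C')(-7)), -120) = Add(Mul(8, 1), -120) = Add(8, -120) = -112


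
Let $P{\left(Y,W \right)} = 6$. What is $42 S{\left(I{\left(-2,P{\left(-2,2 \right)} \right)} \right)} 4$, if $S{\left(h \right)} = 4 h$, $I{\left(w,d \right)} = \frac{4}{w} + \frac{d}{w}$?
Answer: $-3360$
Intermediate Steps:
$42 S{\left(I{\left(-2,P{\left(-2,2 \right)} \right)} \right)} 4 = 42 \cdot 4 \frac{4 + 6}{-2} \cdot 4 = 42 \cdot 4 \left(\left(- \frac{1}{2}\right) 10\right) 4 = 42 \cdot 4 \left(-5\right) 4 = 42 \left(-20\right) 4 = \left(-840\right) 4 = -3360$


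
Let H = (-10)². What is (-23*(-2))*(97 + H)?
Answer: 9062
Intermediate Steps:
H = 100
(-23*(-2))*(97 + H) = (-23*(-2))*(97 + 100) = 46*197 = 9062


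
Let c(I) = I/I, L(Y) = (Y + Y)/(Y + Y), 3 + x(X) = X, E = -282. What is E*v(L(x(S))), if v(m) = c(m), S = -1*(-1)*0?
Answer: -282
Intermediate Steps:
S = 0 (S = 1*0 = 0)
x(X) = -3 + X
L(Y) = 1 (L(Y) = (2*Y)/((2*Y)) = (2*Y)*(1/(2*Y)) = 1)
c(I) = 1
v(m) = 1
E*v(L(x(S))) = -282*1 = -282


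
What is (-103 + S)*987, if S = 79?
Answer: -23688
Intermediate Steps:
(-103 + S)*987 = (-103 + 79)*987 = -24*987 = -23688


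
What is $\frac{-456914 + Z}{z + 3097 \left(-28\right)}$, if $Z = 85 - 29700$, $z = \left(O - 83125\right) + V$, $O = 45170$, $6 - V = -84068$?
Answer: $\frac{486529}{40597} \approx 11.984$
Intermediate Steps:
$V = 84074$ ($V = 6 - -84068 = 6 + 84068 = 84074$)
$z = 46119$ ($z = \left(45170 - 83125\right) + 84074 = -37955 + 84074 = 46119$)
$Z = -29615$ ($Z = 85 - 29700 = -29615$)
$\frac{-456914 + Z}{z + 3097 \left(-28\right)} = \frac{-456914 - 29615}{46119 + 3097 \left(-28\right)} = - \frac{486529}{46119 - 86716} = - \frac{486529}{-40597} = \left(-486529\right) \left(- \frac{1}{40597}\right) = \frac{486529}{40597}$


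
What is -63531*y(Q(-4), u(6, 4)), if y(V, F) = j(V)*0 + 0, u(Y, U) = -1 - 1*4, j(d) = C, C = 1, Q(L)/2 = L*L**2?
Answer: 0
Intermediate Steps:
Q(L) = 2*L**3 (Q(L) = 2*(L*L**2) = 2*L**3)
j(d) = 1
u(Y, U) = -5 (u(Y, U) = -1 - 4 = -5)
y(V, F) = 0 (y(V, F) = 1*0 + 0 = 0 + 0 = 0)
-63531*y(Q(-4), u(6, 4)) = -63531*0 = 0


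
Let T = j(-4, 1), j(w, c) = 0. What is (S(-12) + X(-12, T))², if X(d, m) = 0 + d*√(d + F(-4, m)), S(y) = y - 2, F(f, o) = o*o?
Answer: -1532 + 672*I*√3 ≈ -1532.0 + 1163.9*I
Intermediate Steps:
T = 0
F(f, o) = o²
S(y) = -2 + y
X(d, m) = d*√(d + m²) (X(d, m) = 0 + d*√(d + m²) = d*√(d + m²))
(S(-12) + X(-12, T))² = ((-2 - 12) - 12*√(-12 + 0²))² = (-14 - 12*√(-12 + 0))² = (-14 - 24*I*√3)²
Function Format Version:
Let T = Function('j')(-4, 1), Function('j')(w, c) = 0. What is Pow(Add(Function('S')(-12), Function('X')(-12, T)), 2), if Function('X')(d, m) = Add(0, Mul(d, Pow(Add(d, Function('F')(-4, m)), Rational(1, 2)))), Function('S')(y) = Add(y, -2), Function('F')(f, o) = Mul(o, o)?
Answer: Add(-1532, Mul(672, I, Pow(3, Rational(1, 2)))) ≈ Add(-1532.0, Mul(1163.9, I))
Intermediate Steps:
T = 0
Function('F')(f, o) = Pow(o, 2)
Function('S')(y) = Add(-2, y)
Function('X')(d, m) = Mul(d, Pow(Add(d, Pow(m, 2)), Rational(1, 2))) (Function('X')(d, m) = Add(0, Mul(d, Pow(Add(d, Pow(m, 2)), Rational(1, 2)))) = Mul(d, Pow(Add(d, Pow(m, 2)), Rational(1, 2))))
Pow(Add(Function('S')(-12), Function('X')(-12, T)), 2) = Pow(Add(Add(-2, -12), Mul(-12, Pow(Add(-12, Pow(0, 2)), Rational(1, 2)))), 2) = Pow(Add(-14, Mul(-12, Pow(Add(-12, 0), Rational(1, 2)))), 2) = Pow(Add(-14, Mul(-12, Pow(-12, Rational(1, 2)))), 2) = Pow(Add(-14, Mul(-12, Mul(2, I, Pow(3, Rational(1, 2))))), 2) = Pow(Add(-14, Mul(-24, I, Pow(3, Rational(1, 2)))), 2)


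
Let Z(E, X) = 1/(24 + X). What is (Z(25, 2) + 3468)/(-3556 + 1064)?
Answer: -90169/64792 ≈ -1.3917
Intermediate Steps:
(Z(25, 2) + 3468)/(-3556 + 1064) = (1/(24 + 2) + 3468)/(-3556 + 1064) = (1/26 + 3468)/(-2492) = (1/26 + 3468)*(-1/2492) = (90169/26)*(-1/2492) = -90169/64792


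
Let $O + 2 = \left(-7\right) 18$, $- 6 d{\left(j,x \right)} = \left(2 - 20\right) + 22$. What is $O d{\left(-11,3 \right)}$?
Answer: $\frac{256}{3} \approx 85.333$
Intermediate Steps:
$d{\left(j,x \right)} = - \frac{2}{3}$ ($d{\left(j,x \right)} = - \frac{\left(2 - 20\right) + 22}{6} = - \frac{-18 + 22}{6} = \left(- \frac{1}{6}\right) 4 = - \frac{2}{3}$)
$O = -128$ ($O = -2 - 126 = -128$)
$O d{\left(-11,3 \right)} = \left(-128\right) \left(- \frac{2}{3}\right) = \frac{256}{3}$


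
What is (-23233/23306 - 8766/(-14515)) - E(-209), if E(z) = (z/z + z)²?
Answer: -14635763956359/338286590 ≈ -43264.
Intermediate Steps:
E(z) = (1 + z)²
(-23233/23306 - 8766/(-14515)) - E(-209) = (-23233/23306 - 8766/(-14515)) - (1 - 209)² = (-23233*1/23306 - 8766*(-1/14515)) - 1*(-208)² = (-23233/23306 + 8766/14515) - 1*43264 = -132926599/338286590 - 43264 = -14635763956359/338286590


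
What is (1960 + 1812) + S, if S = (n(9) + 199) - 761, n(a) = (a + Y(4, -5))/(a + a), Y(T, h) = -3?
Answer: 9631/3 ≈ 3210.3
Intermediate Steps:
n(a) = (-3 + a)/(2*a) (n(a) = (a - 3)/(a + a) = (-3 + a)/((2*a)) = (-3 + a)*(1/(2*a)) = (-3 + a)/(2*a))
S = -1685/3 (S = ((1/2)*(-3 + 9)/9 + 199) - 761 = ((1/2)*(1/9)*6 + 199) - 761 = (1/3 + 199) - 761 = 598/3 - 761 = -1685/3 ≈ -561.67)
(1960 + 1812) + S = (1960 + 1812) - 1685/3 = 3772 - 1685/3 = 9631/3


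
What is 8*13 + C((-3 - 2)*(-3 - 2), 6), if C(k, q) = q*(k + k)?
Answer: 404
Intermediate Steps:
C(k, q) = 2*k*q (C(k, q) = q*(2*k) = 2*k*q)
8*13 + C((-3 - 2)*(-3 - 2), 6) = 8*13 + 2*((-3 - 2)*(-3 - 2))*6 = 104 + 2*(-5*(-5))*6 = 104 + 2*25*6 = 104 + 300 = 404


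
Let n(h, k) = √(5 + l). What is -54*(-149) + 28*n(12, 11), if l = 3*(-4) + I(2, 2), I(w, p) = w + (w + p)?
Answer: 8046 + 28*I ≈ 8046.0 + 28.0*I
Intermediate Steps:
I(w, p) = p + 2*w (I(w, p) = w + (p + w) = p + 2*w)
l = -6 (l = 3*(-4) + (2 + 2*2) = -12 + (2 + 4) = -12 + 6 = -6)
n(h, k) = I (n(h, k) = √(5 - 6) = √(-1) = I)
-54*(-149) + 28*n(12, 11) = -54*(-149) + 28*I = 8046 + 28*I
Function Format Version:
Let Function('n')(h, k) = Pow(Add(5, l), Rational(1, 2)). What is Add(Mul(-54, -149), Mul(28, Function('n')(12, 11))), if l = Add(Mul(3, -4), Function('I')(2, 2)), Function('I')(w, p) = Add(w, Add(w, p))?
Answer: Add(8046, Mul(28, I)) ≈ Add(8046.0, Mul(28.000, I))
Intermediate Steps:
Function('I')(w, p) = Add(p, Mul(2, w)) (Function('I')(w, p) = Add(w, Add(p, w)) = Add(p, Mul(2, w)))
l = -6 (l = Add(Mul(3, -4), Add(2, Mul(2, 2))) = Add(-12, Add(2, 4)) = Add(-12, 6) = -6)
Function('n')(h, k) = I (Function('n')(h, k) = Pow(Add(5, -6), Rational(1, 2)) = Pow(-1, Rational(1, 2)) = I)
Add(Mul(-54, -149), Mul(28, Function('n')(12, 11))) = Add(Mul(-54, -149), Mul(28, I)) = Add(8046, Mul(28, I))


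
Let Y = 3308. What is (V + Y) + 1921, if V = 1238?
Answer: 6467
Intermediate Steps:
(V + Y) + 1921 = (1238 + 3308) + 1921 = 4546 + 1921 = 6467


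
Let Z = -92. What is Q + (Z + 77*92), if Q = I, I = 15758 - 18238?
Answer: 4512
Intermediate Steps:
I = -2480
Q = -2480
Q + (Z + 77*92) = -2480 + (-92 + 77*92) = -2480 + (-92 + 7084) = -2480 + 6992 = 4512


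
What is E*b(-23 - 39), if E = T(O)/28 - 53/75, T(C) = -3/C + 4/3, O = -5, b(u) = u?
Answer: 41509/1050 ≈ 39.532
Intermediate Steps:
T(C) = 4/3 - 3/C (T(C) = -3/C + 4*(⅓) = -3/C + 4/3 = 4/3 - 3/C)
E = -1339/2100 (E = (4/3 - 3/(-5))/28 - 53/75 = (4/3 - 3*(-⅕))*(1/28) - 53*1/75 = (4/3 + ⅗)*(1/28) - 53/75 = (29/15)*(1/28) - 53/75 = 29/420 - 53/75 = -1339/2100 ≈ -0.63762)
E*b(-23 - 39) = -1339*(-23 - 39)/2100 = -1339/2100*(-62) = 41509/1050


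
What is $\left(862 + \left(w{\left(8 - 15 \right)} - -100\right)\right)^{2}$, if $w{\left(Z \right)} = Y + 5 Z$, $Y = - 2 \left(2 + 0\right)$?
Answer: $851929$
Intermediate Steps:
$Y = -4$ ($Y = \left(-2\right) 2 = -4$)
$w{\left(Z \right)} = -4 + 5 Z$
$\left(862 + \left(w{\left(8 - 15 \right)} - -100\right)\right)^{2} = \left(862 + \left(\left(-4 + 5 \left(8 - 15\right)\right) - -100\right)\right)^{2} = \left(862 + \left(\left(-4 + 5 \left(8 - 15\right)\right) + 100\right)\right)^{2} = \left(862 + \left(\left(-4 + 5 \left(-7\right)\right) + 100\right)\right)^{2} = \left(862 + \left(\left(-4 - 35\right) + 100\right)\right)^{2} = \left(862 + \left(-39 + 100\right)\right)^{2} = \left(862 + 61\right)^{2} = 923^{2} = 851929$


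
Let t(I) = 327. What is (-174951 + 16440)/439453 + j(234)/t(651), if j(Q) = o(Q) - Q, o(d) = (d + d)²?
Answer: 32032029591/47900377 ≈ 668.72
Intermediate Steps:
o(d) = 4*d² (o(d) = (2*d)² = 4*d²)
j(Q) = -Q + 4*Q² (j(Q) = 4*Q² - Q = -Q + 4*Q²)
(-174951 + 16440)/439453 + j(234)/t(651) = (-174951 + 16440)/439453 + (234*(-1 + 4*234))/327 = -158511*1/439453 + (234*(-1 + 936))*(1/327) = -158511/439453 + (234*935)*(1/327) = -158511/439453 + 218790*(1/327) = -158511/439453 + 72930/109 = 32032029591/47900377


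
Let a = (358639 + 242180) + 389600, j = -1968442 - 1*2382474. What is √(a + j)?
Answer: I*√3360497 ≈ 1833.2*I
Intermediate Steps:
j = -4350916 (j = -1968442 - 2382474 = -4350916)
a = 990419 (a = 600819 + 389600 = 990419)
√(a + j) = √(990419 - 4350916) = √(-3360497) = I*√3360497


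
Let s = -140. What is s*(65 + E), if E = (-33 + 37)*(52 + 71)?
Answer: -77980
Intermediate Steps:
E = 492 (E = 4*123 = 492)
s*(65 + E) = -140*(65 + 492) = -140*557 = -77980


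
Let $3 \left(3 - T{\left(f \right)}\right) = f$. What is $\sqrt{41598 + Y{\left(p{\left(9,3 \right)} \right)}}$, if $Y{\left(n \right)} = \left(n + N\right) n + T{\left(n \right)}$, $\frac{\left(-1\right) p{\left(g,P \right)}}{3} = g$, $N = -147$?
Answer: $2 \sqrt{11577} \approx 215.19$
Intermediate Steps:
$p{\left(g,P \right)} = - 3 g$
$T{\left(f \right)} = 3 - \frac{f}{3}$
$Y{\left(n \right)} = 3 - \frac{n}{3} + n \left(-147 + n\right)$ ($Y{\left(n \right)} = \left(n - 147\right) n - \left(-3 + \frac{n}{3}\right) = \left(-147 + n\right) n - \left(-3 + \frac{n}{3}\right) = n \left(-147 + n\right) - \left(-3 + \frac{n}{3}\right) = 3 - \frac{n}{3} + n \left(-147 + n\right)$)
$\sqrt{41598 + Y{\left(p{\left(9,3 \right)} \right)}} = \sqrt{41598 + \left(3 + \left(\left(-3\right) 9\right)^{2} - \frac{442 \left(\left(-3\right) 9\right)}{3}\right)} = \sqrt{41598 + \left(3 + \left(-27\right)^{2} - -3978\right)} = \sqrt{41598 + \left(3 + 729 + 3978\right)} = \sqrt{41598 + 4710} = \sqrt{46308} = 2 \sqrt{11577}$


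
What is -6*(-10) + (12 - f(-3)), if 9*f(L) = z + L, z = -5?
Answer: 656/9 ≈ 72.889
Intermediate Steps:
f(L) = -5/9 + L/9 (f(L) = (-5 + L)/9 = -5/9 + L/9)
-6*(-10) + (12 - f(-3)) = -6*(-10) + (12 - (-5/9 + (1/9)*(-3))) = 60 + (12 - (-5/9 - 1/3)) = 60 + (12 - 1*(-8/9)) = 60 + (12 + 8/9) = 60 + 116/9 = 656/9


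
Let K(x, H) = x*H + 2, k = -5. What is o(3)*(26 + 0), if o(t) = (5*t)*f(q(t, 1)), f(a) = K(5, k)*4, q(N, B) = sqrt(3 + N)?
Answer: -35880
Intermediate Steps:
K(x, H) = 2 + H*x (K(x, H) = H*x + 2 = 2 + H*x)
f(a) = -92 (f(a) = (2 - 5*5)*4 = (2 - 25)*4 = -23*4 = -92)
o(t) = -460*t (o(t) = (5*t)*(-92) = -460*t)
o(3)*(26 + 0) = (-460*3)*(26 + 0) = -1380*26 = -35880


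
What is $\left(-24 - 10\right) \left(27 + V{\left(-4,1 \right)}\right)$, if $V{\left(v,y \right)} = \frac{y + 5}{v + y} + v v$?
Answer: $-1394$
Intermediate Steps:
$V{\left(v,y \right)} = v^{2} + \frac{5 + y}{v + y}$ ($V{\left(v,y \right)} = \frac{5 + y}{v + y} + v^{2} = v^{2} + \frac{5 + y}{v + y}$)
$\left(-24 - 10\right) \left(27 + V{\left(-4,1 \right)}\right) = \left(-24 - 10\right) \left(27 + \frac{5 + 1 + \left(-4\right)^{3} + 1 \left(-4\right)^{2}}{-4 + 1}\right) = \left(-24 - 10\right) \left(27 + \frac{5 + 1 - 64 + 1 \cdot 16}{-3}\right) = - 34 \left(27 - \frac{5 + 1 - 64 + 16}{3}\right) = - 34 \left(27 - -14\right) = - 34 \left(27 + 14\right) = \left(-34\right) 41 = -1394$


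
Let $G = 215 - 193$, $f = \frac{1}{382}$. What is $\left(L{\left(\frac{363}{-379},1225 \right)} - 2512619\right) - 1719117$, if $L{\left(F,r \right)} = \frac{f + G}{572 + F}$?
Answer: $- \frac{69971203997221}{16534870} \approx -4.2317 \cdot 10^{6}$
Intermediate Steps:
$f = \frac{1}{382} \approx 0.0026178$
$G = 22$
$L{\left(F,r \right)} = \frac{8405}{382 \left(572 + F\right)}$ ($L{\left(F,r \right)} = \frac{\frac{1}{382} + 22}{572 + F} = \frac{8405}{382 \left(572 + F\right)}$)
$\left(L{\left(\frac{363}{-379},1225 \right)} - 2512619\right) - 1719117 = \left(\frac{8405}{382 \left(572 + \frac{363}{-379}\right)} - 2512619\right) - 1719117 = \left(\frac{8405}{382 \left(572 + 363 \left(- \frac{1}{379}\right)\right)} - 2512619\right) - 1719117 = \left(\frac{8405}{382 \left(572 - \frac{363}{379}\right)} - 2512619\right) - 1719117 = \left(\frac{8405}{382 \cdot \frac{216425}{379}} - 2512619\right) - 1719117 = \left(\frac{8405}{382} \cdot \frac{379}{216425} - 2512619\right) - 1719117 = \left(\frac{637099}{16534870} - 2512619\right) - 1719117 = - \frac{41545827887431}{16534870} - 1719117 = - \frac{69971203997221}{16534870}$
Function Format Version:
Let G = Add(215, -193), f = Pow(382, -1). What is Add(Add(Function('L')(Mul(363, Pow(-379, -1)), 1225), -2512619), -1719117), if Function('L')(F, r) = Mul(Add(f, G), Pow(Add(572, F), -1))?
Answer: Rational(-69971203997221, 16534870) ≈ -4.2317e+6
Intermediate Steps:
f = Rational(1, 382) ≈ 0.0026178
G = 22
Function('L')(F, r) = Mul(Rational(8405, 382), Pow(Add(572, F), -1)) (Function('L')(F, r) = Mul(Add(Rational(1, 382), 22), Pow(Add(572, F), -1)) = Mul(Rational(8405, 382), Pow(Add(572, F), -1)))
Add(Add(Function('L')(Mul(363, Pow(-379, -1)), 1225), -2512619), -1719117) = Add(Add(Mul(Rational(8405, 382), Pow(Add(572, Mul(363, Pow(-379, -1))), -1)), -2512619), -1719117) = Add(Add(Mul(Rational(8405, 382), Pow(Add(572, Mul(363, Rational(-1, 379))), -1)), -2512619), -1719117) = Add(Add(Mul(Rational(8405, 382), Pow(Add(572, Rational(-363, 379)), -1)), -2512619), -1719117) = Add(Add(Mul(Rational(8405, 382), Pow(Rational(216425, 379), -1)), -2512619), -1719117) = Add(Add(Mul(Rational(8405, 382), Rational(379, 216425)), -2512619), -1719117) = Add(Add(Rational(637099, 16534870), -2512619), -1719117) = Add(Rational(-41545827887431, 16534870), -1719117) = Rational(-69971203997221, 16534870)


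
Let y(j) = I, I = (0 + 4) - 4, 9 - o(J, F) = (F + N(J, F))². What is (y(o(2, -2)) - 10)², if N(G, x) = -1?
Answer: 100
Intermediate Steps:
o(J, F) = 9 - (-1 + F)² (o(J, F) = 9 - (F - 1)² = 9 - (-1 + F)²)
I = 0 (I = 4 - 4 = 0)
y(j) = 0
(y(o(2, -2)) - 10)² = (0 - 10)² = (-10)² = 100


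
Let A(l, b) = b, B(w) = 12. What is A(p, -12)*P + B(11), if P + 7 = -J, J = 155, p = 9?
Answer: 1956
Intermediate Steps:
P = -162 (P = -7 - 1*155 = -7 - 155 = -162)
A(p, -12)*P + B(11) = -12*(-162) + 12 = 1944 + 12 = 1956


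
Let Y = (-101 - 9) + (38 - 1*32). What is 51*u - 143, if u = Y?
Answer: -5447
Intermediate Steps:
Y = -104 (Y = -110 + (38 - 32) = -110 + 6 = -104)
u = -104
51*u - 143 = 51*(-104) - 143 = -5304 - 143 = -5447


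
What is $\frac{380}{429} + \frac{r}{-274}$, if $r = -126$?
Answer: $\frac{79087}{58773} \approx 1.3456$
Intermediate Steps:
$\frac{380}{429} + \frac{r}{-274} = \frac{380}{429} - \frac{126}{-274} = 380 \cdot \frac{1}{429} - - \frac{63}{137} = \frac{380}{429} + \frac{63}{137} = \frac{79087}{58773}$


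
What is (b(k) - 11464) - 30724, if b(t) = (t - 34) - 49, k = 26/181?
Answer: -7651025/181 ≈ -42271.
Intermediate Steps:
k = 26/181 (k = 26*(1/181) = 26/181 ≈ 0.14365)
b(t) = -83 + t (b(t) = (-34 + t) - 49 = -83 + t)
(b(k) - 11464) - 30724 = ((-83 + 26/181) - 11464) - 30724 = (-14997/181 - 11464) - 30724 = -2089981/181 - 30724 = -7651025/181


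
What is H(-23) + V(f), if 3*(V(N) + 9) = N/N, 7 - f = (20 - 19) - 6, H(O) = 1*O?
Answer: -95/3 ≈ -31.667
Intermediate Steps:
H(O) = O
f = 12 (f = 7 - ((20 - 19) - 6) = 7 - (1 - 6) = 7 - 1*(-5) = 7 + 5 = 12)
V(N) = -26/3 (V(N) = -9 + (N/N)/3 = -9 + (⅓)*1 = -9 + ⅓ = -26/3)
H(-23) + V(f) = -23 - 26/3 = -95/3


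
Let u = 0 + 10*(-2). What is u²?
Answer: 400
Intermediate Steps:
u = -20 (u = 0 - 20 = -20)
u² = (-20)² = 400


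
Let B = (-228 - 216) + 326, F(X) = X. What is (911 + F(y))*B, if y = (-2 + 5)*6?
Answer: -109622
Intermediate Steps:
y = 18 (y = 3*6 = 18)
B = -118 (B = -444 + 326 = -118)
(911 + F(y))*B = (911 + 18)*(-118) = 929*(-118) = -109622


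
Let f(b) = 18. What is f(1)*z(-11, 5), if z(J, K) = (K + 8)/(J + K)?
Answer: -39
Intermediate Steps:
z(J, K) = (8 + K)/(J + K)
f(1)*z(-11, 5) = 18*((8 + 5)/(-11 + 5)) = 18*(13/(-6)) = 18*(-⅙*13) = 18*(-13/6) = -39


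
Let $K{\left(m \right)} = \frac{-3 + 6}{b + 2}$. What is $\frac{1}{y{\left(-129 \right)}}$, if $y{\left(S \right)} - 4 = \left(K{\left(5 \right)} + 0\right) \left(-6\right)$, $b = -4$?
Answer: $\frac{1}{13} \approx 0.076923$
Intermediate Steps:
$K{\left(m \right)} = - \frac{3}{2}$ ($K{\left(m \right)} = \frac{-3 + 6}{-4 + 2} = \frac{3}{-2} = 3 \left(- \frac{1}{2}\right) = - \frac{3}{2}$)
$y{\left(S \right)} = 13$ ($y{\left(S \right)} = 4 + \left(- \frac{3}{2} + 0\right) \left(-6\right) = 4 - -9 = 4 + 9 = 13$)
$\frac{1}{y{\left(-129 \right)}} = \frac{1}{13}$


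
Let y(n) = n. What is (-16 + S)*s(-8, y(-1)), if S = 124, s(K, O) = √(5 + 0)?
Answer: 108*√5 ≈ 241.50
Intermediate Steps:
s(K, O) = √5
(-16 + S)*s(-8, y(-1)) = (-16 + 124)*√5 = 108*√5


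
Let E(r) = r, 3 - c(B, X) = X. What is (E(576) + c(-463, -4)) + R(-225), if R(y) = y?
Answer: 358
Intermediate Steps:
c(B, X) = 3 - X
(E(576) + c(-463, -4)) + R(-225) = (576 + (3 - 1*(-4))) - 225 = (576 + (3 + 4)) - 225 = (576 + 7) - 225 = 583 - 225 = 358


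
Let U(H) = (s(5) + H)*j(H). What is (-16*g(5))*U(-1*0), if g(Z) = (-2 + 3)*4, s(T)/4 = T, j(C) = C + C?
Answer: 0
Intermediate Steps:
j(C) = 2*C
s(T) = 4*T
g(Z) = 4 (g(Z) = 1*4 = 4)
U(H) = 2*H*(20 + H) (U(H) = (4*5 + H)*(2*H) = (20 + H)*(2*H) = 2*H*(20 + H))
(-16*g(5))*U(-1*0) = (-16*4)*(2*(-1*0)*(20 - 1*0)) = -128*0*(20 + 0) = -128*0*20 = -64*0 = 0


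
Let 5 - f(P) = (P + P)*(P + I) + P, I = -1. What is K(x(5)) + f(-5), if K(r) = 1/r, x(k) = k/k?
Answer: -49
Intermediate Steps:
x(k) = 1
f(P) = 5 - P - 2*P*(-1 + P) (f(P) = 5 - ((P + P)*(P - 1) + P) = 5 - ((2*P)*(-1 + P) + P) = 5 - (2*P*(-1 + P) + P) = 5 - (P + 2*P*(-1 + P)) = 5 + (-P - 2*P*(-1 + P)) = 5 - P - 2*P*(-1 + P))
K(x(5)) + f(-5) = 1/1 + (5 - 5 - 2*(-5)**2) = 1 + (5 - 5 - 2*25) = 1 + (5 - 5 - 50) = 1 - 50 = -49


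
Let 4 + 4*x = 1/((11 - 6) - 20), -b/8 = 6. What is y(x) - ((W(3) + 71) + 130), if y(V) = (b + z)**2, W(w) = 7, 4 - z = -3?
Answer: 1473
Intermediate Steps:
b = -48 (b = -8*6 = -48)
x = -61/60 (x = -1 + 1/(4*((11 - 6) - 20)) = -1 + 1/(4*(5 - 20)) = -1 + (1/4)/(-15) = -1 + (1/4)*(-1/15) = -1 - 1/60 = -61/60 ≈ -1.0167)
z = 7 (z = 4 - 1*(-3) = 4 + 3 = 7)
y(V) = 1681 (y(V) = (-48 + 7)**2 = (-41)**2 = 1681)
y(x) - ((W(3) + 71) + 130) = 1681 - ((7 + 71) + 130) = 1681 - (78 + 130) = 1681 - 1*208 = 1681 - 208 = 1473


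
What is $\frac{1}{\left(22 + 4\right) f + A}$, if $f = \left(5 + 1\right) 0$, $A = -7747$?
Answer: $- \frac{1}{7747} \approx -0.00012908$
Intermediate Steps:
$f = 0$ ($f = 6 \cdot 0 = 0$)
$\frac{1}{\left(22 + 4\right) f + A} = \frac{1}{\left(22 + 4\right) 0 - 7747} = \frac{1}{26 \cdot 0 - 7747} = \frac{1}{0 - 7747} = \frac{1}{-7747} = - \frac{1}{7747}$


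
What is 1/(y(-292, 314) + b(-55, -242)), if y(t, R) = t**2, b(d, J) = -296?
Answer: 1/84968 ≈ 1.1769e-5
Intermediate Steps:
1/(y(-292, 314) + b(-55, -242)) = 1/((-292)**2 - 296) = 1/(85264 - 296) = 1/84968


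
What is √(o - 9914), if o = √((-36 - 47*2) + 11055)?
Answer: √(-9914 + 5*√437) ≈ 99.043*I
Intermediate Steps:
o = 5*√437 (o = √((-36 - 94) + 11055) = √(-130 + 11055) = √10925 = 5*√437 ≈ 104.52)
√(o - 9914) = √(5*√437 - 9914) = √(-9914 + 5*√437)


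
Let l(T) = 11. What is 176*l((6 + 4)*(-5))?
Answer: 1936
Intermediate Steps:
176*l((6 + 4)*(-5)) = 176*11 = 1936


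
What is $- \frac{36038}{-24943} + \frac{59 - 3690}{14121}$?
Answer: $\frac{418324565}{352220103} \approx 1.1877$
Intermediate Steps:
$- \frac{36038}{-24943} + \frac{59 - 3690}{14121} = \left(-36038\right) \left(- \frac{1}{24943}\right) + \left(59 - 3690\right) \frac{1}{14121} = \frac{36038}{24943} - \frac{3631}{14121} = \frac{418324565}{352220103}$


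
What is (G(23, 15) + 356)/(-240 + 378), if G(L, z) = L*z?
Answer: 701/138 ≈ 5.0797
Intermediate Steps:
(G(23, 15) + 356)/(-240 + 378) = (23*15 + 356)/(-240 + 378) = (345 + 356)/138 = 701*(1/138) = 701/138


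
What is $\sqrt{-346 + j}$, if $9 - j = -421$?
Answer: $2 \sqrt{21} \approx 9.1651$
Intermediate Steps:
$j = 430$ ($j = 9 - -421 = 9 + 421 = 430$)
$\sqrt{-346 + j} = \sqrt{-346 + 430} = \sqrt{84} = 2 \sqrt{21}$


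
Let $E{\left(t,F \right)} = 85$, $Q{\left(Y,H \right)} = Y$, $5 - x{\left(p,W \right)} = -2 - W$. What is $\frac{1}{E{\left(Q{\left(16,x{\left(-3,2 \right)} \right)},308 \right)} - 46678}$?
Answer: $- \frac{1}{46593} \approx -2.1462 \cdot 10^{-5}$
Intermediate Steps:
$x{\left(p,W \right)} = 7 + W$ ($x{\left(p,W \right)} = 5 - \left(-2 - W\right) = 5 + \left(2 + W\right) = 7 + W$)
$\frac{1}{E{\left(Q{\left(16,x{\left(-3,2 \right)} \right)},308 \right)} - 46678} = \frac{1}{85 - 46678} = \frac{1}{-46593} = - \frac{1}{46593}$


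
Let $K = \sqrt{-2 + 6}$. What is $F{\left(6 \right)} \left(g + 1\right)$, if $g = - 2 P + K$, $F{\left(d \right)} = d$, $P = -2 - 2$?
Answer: $66$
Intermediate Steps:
$P = -4$ ($P = -2 - 2 = -4$)
$K = 2$ ($K = \sqrt{4} = 2$)
$g = 10$ ($g = \left(-2\right) \left(-4\right) + 2 = 8 + 2 = 10$)
$F{\left(6 \right)} \left(g + 1\right) = 6 \left(10 + 1\right) = 6 \cdot 11 = 66$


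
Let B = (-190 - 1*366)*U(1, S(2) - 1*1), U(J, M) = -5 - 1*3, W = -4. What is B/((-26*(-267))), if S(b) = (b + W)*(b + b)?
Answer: 2224/3471 ≈ 0.64074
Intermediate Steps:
S(b) = 2*b*(-4 + b) (S(b) = (b - 4)*(b + b) = (-4 + b)*(2*b) = 2*b*(-4 + b))
U(J, M) = -8 (U(J, M) = -5 - 3 = -8)
B = 4448 (B = (-190 - 1*366)*(-8) = (-190 - 366)*(-8) = -556*(-8) = 4448)
B/((-26*(-267))) = 4448/((-26*(-267))) = 4448/6942 = 4448*(1/6942) = 2224/3471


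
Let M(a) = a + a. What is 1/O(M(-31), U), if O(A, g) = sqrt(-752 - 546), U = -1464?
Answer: -I*sqrt(1298)/1298 ≈ -0.027756*I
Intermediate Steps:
M(a) = 2*a
O(A, g) = I*sqrt(1298) (O(A, g) = sqrt(-1298) = I*sqrt(1298))
1/O(M(-31), U) = 1/(I*sqrt(1298)) = -I*sqrt(1298)/1298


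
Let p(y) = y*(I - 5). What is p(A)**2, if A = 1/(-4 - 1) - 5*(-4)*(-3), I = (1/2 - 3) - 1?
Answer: 26183689/100 ≈ 2.6184e+5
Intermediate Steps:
I = -7/2 (I = (1*(1/2) - 3) - 1 = (1/2 - 3) - 1 = -5/2 - 1 = -7/2 ≈ -3.5000)
A = -301/5 (A = 1/(-5) + 20*(-3) = -1/5 - 60 = -301/5 ≈ -60.200)
p(y) = -17*y/2 (p(y) = y*(-7/2 - 5) = y*(-17/2) = -17*y/2)
p(A)**2 = (-17/2*(-301/5))**2 = (5117/10)**2 = 26183689/100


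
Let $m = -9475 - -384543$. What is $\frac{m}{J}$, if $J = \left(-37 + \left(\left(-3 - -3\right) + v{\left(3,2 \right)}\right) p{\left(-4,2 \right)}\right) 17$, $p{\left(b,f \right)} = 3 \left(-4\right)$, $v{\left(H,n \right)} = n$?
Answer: $- \frac{375068}{1037} \approx -361.69$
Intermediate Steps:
$p{\left(b,f \right)} = -12$
$J = -1037$ ($J = \left(-37 + \left(\left(-3 - -3\right) + 2\right) \left(-12\right)\right) 17 = \left(-37 + \left(\left(-3 + 3\right) + 2\right) \left(-12\right)\right) 17 = \left(-37 + \left(0 + 2\right) \left(-12\right)\right) 17 = \left(-37 + 2 \left(-12\right)\right) 17 = \left(-37 - 24\right) 17 = \left(-61\right) 17 = -1037$)
$m = 375068$ ($m = -9475 + 384543 = 375068$)
$\frac{m}{J} = \frac{375068}{-1037} = 375068 \left(- \frac{1}{1037}\right) = - \frac{375068}{1037}$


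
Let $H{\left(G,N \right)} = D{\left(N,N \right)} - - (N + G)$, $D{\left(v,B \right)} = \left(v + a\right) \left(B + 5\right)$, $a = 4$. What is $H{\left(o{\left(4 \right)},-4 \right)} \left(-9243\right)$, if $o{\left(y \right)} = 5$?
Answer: $-9243$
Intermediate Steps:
$D{\left(v,B \right)} = \left(4 + v\right) \left(5 + B\right)$ ($D{\left(v,B \right)} = \left(v + 4\right) \left(B + 5\right) = \left(4 + v\right) \left(5 + B\right)$)
$H{\left(G,N \right)} = 20 + G + N^{2} + 10 N$ ($H{\left(G,N \right)} = \left(20 + 4 N + 5 N + N N\right) - - (N + G) = \left(20 + 4 N + 5 N + N^{2}\right) - - (G + N) = \left(20 + N^{2} + 9 N\right) - \left(- G - N\right) = \left(20 + N^{2} + 9 N\right) + \left(G + N\right) = 20 + G + N^{2} + 10 N$)
$H{\left(o{\left(4 \right)},-4 \right)} \left(-9243\right) = \left(20 + 5 + \left(-4\right)^{2} + 10 \left(-4\right)\right) \left(-9243\right) = \left(20 + 5 + 16 - 40\right) \left(-9243\right) = 1 \left(-9243\right) = -9243$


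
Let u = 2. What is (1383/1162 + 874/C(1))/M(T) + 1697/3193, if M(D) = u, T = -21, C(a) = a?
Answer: 3251132231/7420532 ≈ 438.13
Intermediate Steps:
M(D) = 2
(1383/1162 + 874/C(1))/M(T) + 1697/3193 = (1383/1162 + 874/1)/2 + 1697/3193 = (1383*(1/1162) + 874*1)*(½) + 1697*(1/3193) = (1383/1162 + 874)*(½) + 1697/3193 = (1016971/1162)*(½) + 1697/3193 = 1016971/2324 + 1697/3193 = 3251132231/7420532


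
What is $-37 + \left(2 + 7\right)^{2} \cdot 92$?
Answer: $7415$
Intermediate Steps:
$-37 + \left(2 + 7\right)^{2} \cdot 92 = -37 + 9^{2} \cdot 92 = -37 + 81 \cdot 92 = -37 + 7452 = 7415$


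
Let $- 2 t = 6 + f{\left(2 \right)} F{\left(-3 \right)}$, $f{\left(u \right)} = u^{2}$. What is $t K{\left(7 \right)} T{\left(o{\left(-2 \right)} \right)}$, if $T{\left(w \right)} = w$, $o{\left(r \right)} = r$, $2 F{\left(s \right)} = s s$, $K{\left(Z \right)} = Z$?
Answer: $168$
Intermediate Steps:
$F{\left(s \right)} = \frac{s^{2}}{2}$ ($F{\left(s \right)} = \frac{s s}{2} = \frac{s^{2}}{2}$)
$t = -12$ ($t = - \frac{6 + 2^{2} \frac{\left(-3\right)^{2}}{2}}{2} = - \frac{6 + 4 \cdot \frac{1}{2} \cdot 9}{2} = - \frac{6 + 4 \cdot \frac{9}{2}}{2} = - \frac{6 + 18}{2} = \left(- \frac{1}{2}\right) 24 = -12$)
$t K{\left(7 \right)} T{\left(o{\left(-2 \right)} \right)} = \left(-12\right) 7 \left(-2\right) = \left(-84\right) \left(-2\right) = 168$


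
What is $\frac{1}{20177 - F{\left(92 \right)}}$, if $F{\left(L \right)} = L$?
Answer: $\frac{1}{20085} \approx 4.9788 \cdot 10^{-5}$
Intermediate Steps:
$\frac{1}{20177 - F{\left(92 \right)}} = \frac{1}{20177 - 92} = \frac{1}{20085}$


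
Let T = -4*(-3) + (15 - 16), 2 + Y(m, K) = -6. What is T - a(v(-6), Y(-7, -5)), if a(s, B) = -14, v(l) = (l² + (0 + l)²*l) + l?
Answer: 25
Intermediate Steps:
Y(m, K) = -8 (Y(m, K) = -2 - 6 = -8)
v(l) = l + l² + l³ (v(l) = (l² + l²*l) + l = (l² + l³) + l = l + l² + l³)
T = 11 (T = 12 - 1 = 11)
T - a(v(-6), Y(-7, -5)) = 11 - 1*(-14) = 11 + 14 = 25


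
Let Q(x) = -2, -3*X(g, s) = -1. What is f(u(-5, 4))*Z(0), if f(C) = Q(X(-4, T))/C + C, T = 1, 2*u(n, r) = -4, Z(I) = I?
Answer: 0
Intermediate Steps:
u(n, r) = -2 (u(n, r) = (½)*(-4) = -2)
X(g, s) = ⅓ (X(g, s) = -⅓*(-1) = ⅓)
f(C) = C - 2/C (f(C) = -2/C + C = C - 2/C)
f(u(-5, 4))*Z(0) = (-2 - 2/(-2))*0 = (-2 - 2*(-½))*0 = (-2 + 1)*0 = -1*0 = 0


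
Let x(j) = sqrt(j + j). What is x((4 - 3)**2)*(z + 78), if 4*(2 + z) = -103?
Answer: 201*sqrt(2)/4 ≈ 71.064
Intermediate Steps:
z = -111/4 (z = -2 + (1/4)*(-103) = -2 - 103/4 = -111/4 ≈ -27.750)
x(j) = sqrt(2)*sqrt(j) (x(j) = sqrt(2*j) = sqrt(2)*sqrt(j))
x((4 - 3)**2)*(z + 78) = (sqrt(2)*sqrt((4 - 3)**2))*(-111/4 + 78) = (sqrt(2)*sqrt(1**2))*(201/4) = (sqrt(2)*sqrt(1))*(201/4) = (sqrt(2)*1)*(201/4) = sqrt(2)*(201/4) = 201*sqrt(2)/4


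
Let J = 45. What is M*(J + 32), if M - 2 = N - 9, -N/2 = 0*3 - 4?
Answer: 77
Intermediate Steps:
N = 8 (N = -2*(0*3 - 4) = -2*(0 - 4) = -2*(-4) = 8)
M = 1 (M = 2 + (8 - 9) = 2 - 1 = 1)
M*(J + 32) = 1*(45 + 32) = 1*77 = 77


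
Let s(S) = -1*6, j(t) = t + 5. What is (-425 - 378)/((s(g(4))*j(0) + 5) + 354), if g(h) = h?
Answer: -803/329 ≈ -2.4407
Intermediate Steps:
j(t) = 5 + t
s(S) = -6
(-425 - 378)/((s(g(4))*j(0) + 5) + 354) = (-425 - 378)/((-6*(5 + 0) + 5) + 354) = -803/((-6*5 + 5) + 354) = -803/((-30 + 5) + 354) = -803/(-25 + 354) = -803/329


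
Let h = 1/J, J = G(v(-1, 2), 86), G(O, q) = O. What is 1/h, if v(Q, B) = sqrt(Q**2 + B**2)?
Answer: sqrt(5) ≈ 2.2361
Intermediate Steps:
v(Q, B) = sqrt(B**2 + Q**2)
J = sqrt(5) (J = sqrt(2**2 + (-1)**2) = sqrt(4 + 1) = sqrt(5) ≈ 2.2361)
h = sqrt(5)/5 (h = 1/(sqrt(5)) = sqrt(5)/5 ≈ 0.44721)
1/h = 1/(sqrt(5)/5) = sqrt(5)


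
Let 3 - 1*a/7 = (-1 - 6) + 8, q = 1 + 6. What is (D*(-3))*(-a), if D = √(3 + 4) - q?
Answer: -294 + 42*√7 ≈ -182.88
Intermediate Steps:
q = 7
D = -7 + √7 (D = √(3 + 4) - 1*7 = √7 - 7 = -7 + √7 ≈ -4.3542)
a = 14 (a = 21 - 7*((-1 - 6) + 8) = 21 - 7*(-7 + 8) = 21 - 7*1 = 21 - 7 = 14)
(D*(-3))*(-a) = ((-7 + √7)*(-3))*(-1*14) = (21 - 3*√7)*(-14) = -294 + 42*√7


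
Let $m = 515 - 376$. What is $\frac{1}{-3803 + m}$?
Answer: $- \frac{1}{3664} \approx -0.00027293$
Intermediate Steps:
$m = 139$ ($m = 515 - 376 = 139$)
$\frac{1}{-3803 + m} = \frac{1}{-3803 + 139} = \frac{1}{-3664} = - \frac{1}{3664}$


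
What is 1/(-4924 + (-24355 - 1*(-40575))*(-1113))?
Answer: -1/12572448 ≈ -7.9539e-8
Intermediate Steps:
1/(-4924 + (-24355 - 1*(-40575))*(-1113)) = -1/1113/(-4924 + (-24355 + 40575)) = -1/1113/(-4924 + 16220) = -1/1113/11296 = (1/11296)*(-1/1113) = -1/12572448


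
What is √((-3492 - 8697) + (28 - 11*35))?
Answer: 3*I*√1394 ≈ 112.01*I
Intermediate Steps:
√((-3492 - 8697) + (28 - 11*35)) = √(-12189 + (28 - 385)) = √(-12189 - 357) = √(-12546) = 3*I*√1394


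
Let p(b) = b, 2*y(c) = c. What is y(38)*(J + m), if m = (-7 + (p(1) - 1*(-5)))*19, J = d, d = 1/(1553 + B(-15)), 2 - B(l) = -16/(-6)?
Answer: -1681120/4657 ≈ -360.99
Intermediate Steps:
B(l) = -⅔ (B(l) = 2 - (-16)/(-6) = 2 - (-16)*(-1)/6 = 2 - 1*8/3 = 2 - 8/3 = -⅔)
y(c) = c/2
d = 3/4657 (d = 1/(1553 - ⅔) = 1/(4657/3) = 3/4657 ≈ 0.00064419)
J = 3/4657 ≈ 0.00064419
m = -19 (m = (-7 + (1 - 1*(-5)))*19 = (-7 + (1 + 5))*19 = (-7 + 6)*19 = -1*19 = -19)
y(38)*(J + m) = ((½)*38)*(3/4657 - 19) = 19*(-88480/4657) = -1681120/4657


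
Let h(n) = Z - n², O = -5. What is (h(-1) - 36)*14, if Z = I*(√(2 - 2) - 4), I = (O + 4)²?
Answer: -574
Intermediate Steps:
I = 1 (I = (-5 + 4)² = (-1)² = 1)
Z = -4 (Z = 1*(√(2 - 2) - 4) = 1*(√0 - 4) = 1*(0 - 4) = 1*(-4) = -4)
h(n) = -4 - n²
(h(-1) - 36)*14 = ((-4 - 1*(-1)²) - 36)*14 = ((-4 - 1*1) - 36)*14 = ((-4 - 1) - 36)*14 = (-5 - 36)*14 = -41*14 = -574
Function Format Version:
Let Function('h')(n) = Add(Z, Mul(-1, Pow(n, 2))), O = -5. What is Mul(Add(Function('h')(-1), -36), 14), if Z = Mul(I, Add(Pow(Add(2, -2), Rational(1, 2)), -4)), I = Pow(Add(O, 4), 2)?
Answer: -574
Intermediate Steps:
I = 1 (I = Pow(Add(-5, 4), 2) = Pow(-1, 2) = 1)
Z = -4 (Z = Mul(1, Add(Pow(Add(2, -2), Rational(1, 2)), -4)) = Mul(1, Add(Pow(0, Rational(1, 2)), -4)) = Mul(1, Add(0, -4)) = Mul(1, -4) = -4)
Function('h')(n) = Add(-4, Mul(-1, Pow(n, 2)))
Mul(Add(Function('h')(-1), -36), 14) = Mul(Add(Add(-4, Mul(-1, Pow(-1, 2))), -36), 14) = Mul(Add(Add(-4, Mul(-1, 1)), -36), 14) = Mul(Add(Add(-4, -1), -36), 14) = Mul(Add(-5, -36), 14) = Mul(-41, 14) = -574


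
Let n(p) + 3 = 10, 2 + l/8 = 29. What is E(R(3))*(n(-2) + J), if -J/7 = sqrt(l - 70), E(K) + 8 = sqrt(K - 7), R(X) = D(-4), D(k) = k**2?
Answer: -35 + 35*sqrt(146) ≈ 387.91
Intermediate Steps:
l = 216 (l = -16 + 8*29 = -16 + 232 = 216)
R(X) = 16 (R(X) = (-4)**2 = 16)
E(K) = -8 + sqrt(-7 + K) (E(K) = -8 + sqrt(K - 7) = -8 + sqrt(-7 + K))
n(p) = 7 (n(p) = -3 + 10 = 7)
J = -7*sqrt(146) (J = -7*sqrt(216 - 70) = -7*sqrt(146) ≈ -84.581)
E(R(3))*(n(-2) + J) = (-8 + sqrt(-7 + 16))*(7 - 7*sqrt(146)) = (-8 + sqrt(9))*(7 - 7*sqrt(146)) = (-8 + 3)*(7 - 7*sqrt(146)) = -5*(7 - 7*sqrt(146)) = -35 + 35*sqrt(146)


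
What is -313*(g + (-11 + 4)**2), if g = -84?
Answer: 10955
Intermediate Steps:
-313*(g + (-11 + 4)**2) = -313*(-84 + (-11 + 4)**2) = -313*(-84 + (-7)**2) = -313*(-84 + 49) = -313*(-35) = 10955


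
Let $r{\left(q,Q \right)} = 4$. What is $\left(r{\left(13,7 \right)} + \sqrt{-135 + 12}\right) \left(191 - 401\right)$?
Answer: $-840 - 210 i \sqrt{123} \approx -840.0 - 2329.0 i$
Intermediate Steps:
$\left(r{\left(13,7 \right)} + \sqrt{-135 + 12}\right) \left(191 - 401\right) = \left(4 + \sqrt{-135 + 12}\right) \left(191 - 401\right) = \left(4 + \sqrt{-123}\right) \left(-210\right) = \left(4 + i \sqrt{123}\right) \left(-210\right) = -840 - 210 i \sqrt{123}$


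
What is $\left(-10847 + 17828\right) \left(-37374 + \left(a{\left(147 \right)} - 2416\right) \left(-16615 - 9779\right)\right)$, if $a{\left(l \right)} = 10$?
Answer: $443060264790$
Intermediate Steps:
$\left(-10847 + 17828\right) \left(-37374 + \left(a{\left(147 \right)} - 2416\right) \left(-16615 - 9779\right)\right) = \left(-10847 + 17828\right) \left(-37374 + \left(10 - 2416\right) \left(-16615 - 9779\right)\right) = 6981 \left(-37374 - -63503964\right) = 6981 \left(-37374 + 63503964\right) = 6981 \cdot 63466590 = 443060264790$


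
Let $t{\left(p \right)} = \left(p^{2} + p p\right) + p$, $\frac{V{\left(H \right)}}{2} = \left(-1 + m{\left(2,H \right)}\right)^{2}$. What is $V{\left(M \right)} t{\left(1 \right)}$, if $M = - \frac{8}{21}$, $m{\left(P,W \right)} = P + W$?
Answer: $\frac{338}{147} \approx 2.2993$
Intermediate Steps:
$M = - \frac{8}{21}$ ($M = \left(-8\right) \frac{1}{21} = - \frac{8}{21} \approx -0.38095$)
$V{\left(H \right)} = 2 \left(1 + H\right)^{2}$ ($V{\left(H \right)} = 2 \left(-1 + \left(2 + H\right)\right)^{2} = 2 \left(1 + H\right)^{2}$)
$t{\left(p \right)} = p + 2 p^{2}$ ($t{\left(p \right)} = \left(p^{2} + p^{2}\right) + p = 2 p^{2} + p = p + 2 p^{2}$)
$V{\left(M \right)} t{\left(1 \right)} = 2 \left(1 - \frac{8}{21}\right)^{2} \cdot 1 \left(1 + 2 \cdot 1\right) = 2 \left(\frac{13}{21}\right)^{2} \cdot 1 \left(1 + 2\right) = 2 \cdot \frac{169}{441} \cdot 1 \cdot 3 = \frac{338}{441} \cdot 3 = \frac{338}{147}$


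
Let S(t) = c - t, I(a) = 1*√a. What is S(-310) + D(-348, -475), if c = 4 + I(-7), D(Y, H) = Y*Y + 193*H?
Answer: 29743 + I*√7 ≈ 29743.0 + 2.6458*I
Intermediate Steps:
D(Y, H) = Y² + 193*H
I(a) = √a
c = 4 + I*√7 (c = 4 + √(-7) = 4 + I*√7 ≈ 4.0 + 2.6458*I)
S(t) = 4 - t + I*√7 (S(t) = (4 + I*√7) - t = 4 - t + I*√7)
S(-310) + D(-348, -475) = (4 - 1*(-310) + I*√7) + ((-348)² + 193*(-475)) = (4 + 310 + I*√7) + (121104 - 91675) = (314 + I*√7) + 29429 = 29743 + I*√7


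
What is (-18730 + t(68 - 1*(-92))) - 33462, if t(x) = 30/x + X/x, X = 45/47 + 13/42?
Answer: -16484259559/315840 ≈ -52192.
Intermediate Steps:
X = 2501/1974 (X = 45*(1/47) + 13*(1/42) = 45/47 + 13/42 = 2501/1974 ≈ 1.2670)
t(x) = 61721/(1974*x) (t(x) = 30/x + 2501/(1974*x) = 61721/(1974*x))
(-18730 + t(68 - 1*(-92))) - 33462 = (-18730 + 61721/(1974*(68 - 1*(-92)))) - 33462 = (-18730 + 61721/(1974*(68 + 92))) - 33462 = (-18730 + (61721/1974)/160) - 33462 = (-18730 + (61721/1974)*(1/160)) - 33462 = (-18730 + 61721/315840) - 33462 = -5915621479/315840 - 33462 = -16484259559/315840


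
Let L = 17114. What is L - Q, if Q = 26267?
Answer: -9153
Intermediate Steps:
L - Q = 17114 - 1*26267 = 17114 - 26267 = -9153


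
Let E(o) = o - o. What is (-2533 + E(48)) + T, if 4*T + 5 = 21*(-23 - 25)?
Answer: -11145/4 ≈ -2786.3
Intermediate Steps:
T = -1013/4 (T = -5/4 + (21*(-23 - 25))/4 = -5/4 + (21*(-48))/4 = -5/4 + (¼)*(-1008) = -5/4 - 252 = -1013/4 ≈ -253.25)
E(o) = 0
(-2533 + E(48)) + T = (-2533 + 0) - 1013/4 = -2533 - 1013/4 = -11145/4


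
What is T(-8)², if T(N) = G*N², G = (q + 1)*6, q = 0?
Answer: 147456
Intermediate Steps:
G = 6 (G = (0 + 1)*6 = 1*6 = 6)
T(N) = 6*N²
T(-8)² = (6*(-8)²)² = (6*64)² = 384² = 147456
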